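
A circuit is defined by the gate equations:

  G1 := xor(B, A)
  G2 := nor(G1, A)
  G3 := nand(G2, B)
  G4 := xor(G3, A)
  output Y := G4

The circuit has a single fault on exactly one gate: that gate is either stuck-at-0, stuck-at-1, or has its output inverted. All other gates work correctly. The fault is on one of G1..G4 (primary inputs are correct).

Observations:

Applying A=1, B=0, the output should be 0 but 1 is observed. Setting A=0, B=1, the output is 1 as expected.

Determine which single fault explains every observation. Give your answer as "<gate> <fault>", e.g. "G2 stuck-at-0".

G4 stuck-at-1

Fault-free values for test 1 (A=1, B=0): G1=1, G2=0, G3=1, G4=0, giving Y=0. Observed 1.
Test 1: faults giving observed 1 are {G3 stuck-at-0, G3 inverted output, G4 stuck-at-1, G4 inverted output}.
Test 2 (A=0, B=1): fault-free G1=1, G2=0, G3=1, G4=1 → 1; observed 1. Eliminates G3 stuck-at-0, G3 inverted output, G4 inverted output.
Only G4 stuck-at-1 is consistent with every test.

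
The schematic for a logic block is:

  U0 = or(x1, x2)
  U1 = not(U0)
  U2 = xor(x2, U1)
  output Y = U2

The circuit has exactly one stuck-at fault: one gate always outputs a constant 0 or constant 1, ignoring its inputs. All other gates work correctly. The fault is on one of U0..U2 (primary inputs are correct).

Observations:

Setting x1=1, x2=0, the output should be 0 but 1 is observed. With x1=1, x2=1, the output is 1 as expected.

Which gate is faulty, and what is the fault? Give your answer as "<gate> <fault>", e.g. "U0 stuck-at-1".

Fault-free values for test 1 (x1=1, x2=0): U0=1, U1=0, U2=0, giving Y=0. Observed 1.
Test 1: faults giving observed 1 are {U0 stuck-at-0, U1 stuck-at-1, U2 stuck-at-1}.
Test 2 (x1=1, x2=1): fault-free U0=1, U1=0, U2=1 → 1; observed 1. Eliminates U0 stuck-at-0, U1 stuck-at-1.
Only U2 stuck-at-1 is consistent with every test.

U2 stuck-at-1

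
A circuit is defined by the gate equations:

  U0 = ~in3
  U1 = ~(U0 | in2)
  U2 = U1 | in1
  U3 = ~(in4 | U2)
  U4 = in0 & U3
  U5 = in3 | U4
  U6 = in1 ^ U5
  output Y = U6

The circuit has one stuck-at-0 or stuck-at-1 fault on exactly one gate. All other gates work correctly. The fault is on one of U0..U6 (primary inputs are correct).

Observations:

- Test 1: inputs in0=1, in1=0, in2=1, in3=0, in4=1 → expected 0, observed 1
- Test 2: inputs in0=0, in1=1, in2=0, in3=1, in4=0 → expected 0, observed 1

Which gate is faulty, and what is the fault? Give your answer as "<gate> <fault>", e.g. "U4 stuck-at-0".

U6 stuck-at-1

Fault-free values for test 1 (in0=1, in1=0, in2=1, in3=0, in4=1): U0=1, U1=0, U2=0, U3=0, U4=0, U5=0, U6=0, giving Y=0. Observed 1.
Test 1: faults giving observed 1 are {U3 stuck-at-1, U4 stuck-at-1, U5 stuck-at-1, U6 stuck-at-1}.
Test 2 (in0=0, in1=1, in2=0, in3=1, in4=0): fault-free U0=0, U1=1, U2=1, U3=0, U4=0, U5=1, U6=0 → 0; observed 1. Eliminates U3 stuck-at-1, U4 stuck-at-1, U5 stuck-at-1.
Only U6 stuck-at-1 is consistent with every test.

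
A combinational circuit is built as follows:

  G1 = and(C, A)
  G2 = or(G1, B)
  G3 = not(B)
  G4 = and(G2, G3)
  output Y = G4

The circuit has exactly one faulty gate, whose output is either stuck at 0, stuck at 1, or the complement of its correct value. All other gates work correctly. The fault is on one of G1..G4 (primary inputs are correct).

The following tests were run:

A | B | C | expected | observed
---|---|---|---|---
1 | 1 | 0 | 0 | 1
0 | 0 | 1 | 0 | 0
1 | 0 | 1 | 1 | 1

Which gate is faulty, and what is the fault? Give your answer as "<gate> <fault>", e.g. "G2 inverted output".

G3 stuck-at-1

Fault-free values for test 1 (A=1, B=1, C=0): G1=0, G2=1, G3=0, G4=0, giving Y=0. Observed 1.
Test 1: faults giving observed 1 are {G3 stuck-at-1, G3 inverted output, G4 stuck-at-1, G4 inverted output}.
Test 2 (A=0, B=0, C=1): fault-free G1=0, G2=0, G3=1, G4=0 → 0; observed 0. Eliminates G4 stuck-at-1, G4 inverted output.
Test 3 (A=1, B=0, C=1): fault-free G1=1, G2=1, G3=1, G4=1 → 1; observed 1. Eliminates G3 inverted output.
Only G3 stuck-at-1 is consistent with every test.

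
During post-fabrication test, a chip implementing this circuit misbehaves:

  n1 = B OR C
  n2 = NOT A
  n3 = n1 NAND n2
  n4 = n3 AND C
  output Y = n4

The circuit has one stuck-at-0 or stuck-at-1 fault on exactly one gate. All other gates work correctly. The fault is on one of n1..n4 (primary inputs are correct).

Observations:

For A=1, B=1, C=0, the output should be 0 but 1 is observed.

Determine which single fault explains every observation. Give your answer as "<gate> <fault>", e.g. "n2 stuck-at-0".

Fault-free values for test 1 (A=1, B=1, C=0): n1=1, n2=0, n3=1, n4=0, giving Y=0. Observed 1.
Test 1: faults giving observed 1 are {n4 stuck-at-1}.
Only n4 stuck-at-1 is consistent with every test.

n4 stuck-at-1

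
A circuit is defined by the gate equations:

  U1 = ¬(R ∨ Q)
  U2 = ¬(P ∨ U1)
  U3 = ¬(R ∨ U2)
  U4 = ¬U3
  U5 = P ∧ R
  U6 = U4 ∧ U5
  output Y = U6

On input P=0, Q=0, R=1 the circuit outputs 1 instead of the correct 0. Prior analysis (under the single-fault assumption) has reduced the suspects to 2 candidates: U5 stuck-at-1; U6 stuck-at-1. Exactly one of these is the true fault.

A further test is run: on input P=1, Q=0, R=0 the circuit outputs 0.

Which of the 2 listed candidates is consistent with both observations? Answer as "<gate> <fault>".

Evaluate each candidate on input P=1, Q=0, R=0:
  U5 stuck-at-1: U1=1, U2=0, U3=1, U4=0, U5=1 [stuck-at-1], U6=0 → 0 — matches
  U6 stuck-at-1: U1=1, U2=0, U3=1, U4=0, U5=0, U6=1 [stuck-at-1] → 1 — eliminated
Only U5 stuck-at-1 reproduces the observed 0.

U5 stuck-at-1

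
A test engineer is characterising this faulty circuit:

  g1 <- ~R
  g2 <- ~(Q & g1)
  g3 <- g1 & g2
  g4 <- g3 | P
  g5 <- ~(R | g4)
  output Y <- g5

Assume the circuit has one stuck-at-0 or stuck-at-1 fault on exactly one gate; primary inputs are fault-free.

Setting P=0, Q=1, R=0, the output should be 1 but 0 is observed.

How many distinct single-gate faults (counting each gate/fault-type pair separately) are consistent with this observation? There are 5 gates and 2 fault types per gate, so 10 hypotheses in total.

4

Fault-free: g1=1, g2=0, g3=0, g4=0, g5=1 → 1. Observed 0.
  g1 stuck-at-0: output 1 ✗
  g1 stuck-at-1: output 1 ✗
  g2 stuck-at-0: output 1 ✗
  g2 stuck-at-1: output 0 ✓
  g3 stuck-at-0: output 1 ✗
  g3 stuck-at-1: output 0 ✓
  g4 stuck-at-0: output 1 ✗
  g4 stuck-at-1: output 0 ✓
  g5 stuck-at-0: output 0 ✓
  g5 stuck-at-1: output 1 ✗
Consistent faults: {g2 stuck-at-1, g3 stuck-at-1, g4 stuck-at-1, g5 stuck-at-0} — 4 in all.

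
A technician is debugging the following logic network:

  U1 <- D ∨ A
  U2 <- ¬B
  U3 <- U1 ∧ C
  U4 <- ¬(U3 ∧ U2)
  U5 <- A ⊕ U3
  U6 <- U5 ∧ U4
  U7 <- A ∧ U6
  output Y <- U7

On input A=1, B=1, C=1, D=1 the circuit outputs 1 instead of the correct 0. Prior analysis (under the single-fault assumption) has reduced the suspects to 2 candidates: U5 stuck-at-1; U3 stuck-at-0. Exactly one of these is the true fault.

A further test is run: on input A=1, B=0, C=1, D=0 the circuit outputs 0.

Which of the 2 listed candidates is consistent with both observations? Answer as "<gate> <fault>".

Evaluate each candidate on input A=1, B=0, C=1, D=0:
  U5 stuck-at-1: U1=1, U2=1, U3=1, U4=0, U5=1 [stuck-at-1], U6=0, U7=0 → 0 — matches
  U3 stuck-at-0: U1=1, U2=1, U3=0 [stuck-at-0], U4=1, U5=1, U6=1, U7=1 → 1 — eliminated
Only U5 stuck-at-1 reproduces the observed 0.

U5 stuck-at-1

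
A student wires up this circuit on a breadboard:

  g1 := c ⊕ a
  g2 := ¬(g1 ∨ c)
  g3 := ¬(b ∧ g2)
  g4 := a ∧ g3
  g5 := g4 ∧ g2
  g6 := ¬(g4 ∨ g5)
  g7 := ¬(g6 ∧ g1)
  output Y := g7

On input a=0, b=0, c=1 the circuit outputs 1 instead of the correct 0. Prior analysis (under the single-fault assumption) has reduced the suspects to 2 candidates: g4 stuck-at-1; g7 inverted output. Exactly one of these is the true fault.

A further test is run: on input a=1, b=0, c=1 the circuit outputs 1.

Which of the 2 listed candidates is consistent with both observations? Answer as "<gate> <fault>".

Evaluate each candidate on input a=1, b=0, c=1:
  g4 stuck-at-1: g1=0, g2=0, g3=1, g4=1 [stuck-at-1], g5=0, g6=0, g7=1 → 1 — matches
  g7 inverted output: g1=0, g2=0, g3=1, g4=1, g5=0, g6=0, g7=0 [inverted output] → 0 — eliminated
Only g4 stuck-at-1 reproduces the observed 1.

g4 stuck-at-1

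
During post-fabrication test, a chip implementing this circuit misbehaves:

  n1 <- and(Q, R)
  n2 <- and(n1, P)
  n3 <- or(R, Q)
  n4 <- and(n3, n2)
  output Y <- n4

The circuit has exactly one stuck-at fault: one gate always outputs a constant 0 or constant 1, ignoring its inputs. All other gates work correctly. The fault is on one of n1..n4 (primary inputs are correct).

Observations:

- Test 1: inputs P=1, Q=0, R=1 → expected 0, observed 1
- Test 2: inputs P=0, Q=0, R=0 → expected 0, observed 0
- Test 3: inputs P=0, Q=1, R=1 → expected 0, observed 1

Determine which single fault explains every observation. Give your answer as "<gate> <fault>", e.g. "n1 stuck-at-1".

n2 stuck-at-1

Fault-free values for test 1 (P=1, Q=0, R=1): n1=0, n2=0, n3=1, n4=0, giving Y=0. Observed 1.
Test 1: faults giving observed 1 are {n1 stuck-at-1, n2 stuck-at-1, n4 stuck-at-1}.
Test 2 (P=0, Q=0, R=0): fault-free n1=0, n2=0, n3=0, n4=0 → 0; observed 0. Eliminates n4 stuck-at-1.
Test 3 (P=0, Q=1, R=1): fault-free n1=1, n2=0, n3=1, n4=0 → 0; observed 1. Eliminates n1 stuck-at-1.
Only n2 stuck-at-1 is consistent with every test.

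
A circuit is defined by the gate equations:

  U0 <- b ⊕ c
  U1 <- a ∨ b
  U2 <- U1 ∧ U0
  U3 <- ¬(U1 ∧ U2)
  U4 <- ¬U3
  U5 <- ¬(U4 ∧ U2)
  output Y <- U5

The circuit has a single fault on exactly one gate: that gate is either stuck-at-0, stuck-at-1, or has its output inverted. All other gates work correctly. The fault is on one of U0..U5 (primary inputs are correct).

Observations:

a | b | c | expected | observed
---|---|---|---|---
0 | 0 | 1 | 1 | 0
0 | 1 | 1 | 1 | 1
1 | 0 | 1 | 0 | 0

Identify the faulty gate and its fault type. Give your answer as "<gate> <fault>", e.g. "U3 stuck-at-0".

Fault-free values for test 1 (a=0, b=0, c=1): U0=1, U1=0, U2=0, U3=1, U4=0, U5=1, giving Y=1. Observed 0.
Test 1: faults giving observed 0 are {U1 stuck-at-1, U1 inverted output, U5 stuck-at-0, U5 inverted output}.
Test 2 (a=0, b=1, c=1): fault-free U0=0, U1=1, U2=0, U3=1, U4=0, U5=1 → 1; observed 1. Eliminates U5 stuck-at-0, U5 inverted output.
Test 3 (a=1, b=0, c=1): fault-free U0=1, U1=1, U2=1, U3=0, U4=1, U5=0 → 0; observed 0. Eliminates U1 inverted output.
Only U1 stuck-at-1 is consistent with every test.

U1 stuck-at-1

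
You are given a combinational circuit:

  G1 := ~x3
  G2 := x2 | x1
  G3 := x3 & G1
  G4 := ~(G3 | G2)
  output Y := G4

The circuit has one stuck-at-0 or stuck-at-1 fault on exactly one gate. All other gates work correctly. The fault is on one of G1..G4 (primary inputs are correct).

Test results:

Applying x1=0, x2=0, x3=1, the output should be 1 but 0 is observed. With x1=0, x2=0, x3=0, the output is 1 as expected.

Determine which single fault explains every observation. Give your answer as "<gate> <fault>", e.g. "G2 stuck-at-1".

G1 stuck-at-1

Fault-free values for test 1 (x1=0, x2=0, x3=1): G1=0, G2=0, G3=0, G4=1, giving Y=1. Observed 0.
Test 1: faults giving observed 0 are {G1 stuck-at-1, G2 stuck-at-1, G3 stuck-at-1, G4 stuck-at-0}.
Test 2 (x1=0, x2=0, x3=0): fault-free G1=1, G2=0, G3=0, G4=1 → 1; observed 1. Eliminates G2 stuck-at-1, G3 stuck-at-1, G4 stuck-at-0.
Only G1 stuck-at-1 is consistent with every test.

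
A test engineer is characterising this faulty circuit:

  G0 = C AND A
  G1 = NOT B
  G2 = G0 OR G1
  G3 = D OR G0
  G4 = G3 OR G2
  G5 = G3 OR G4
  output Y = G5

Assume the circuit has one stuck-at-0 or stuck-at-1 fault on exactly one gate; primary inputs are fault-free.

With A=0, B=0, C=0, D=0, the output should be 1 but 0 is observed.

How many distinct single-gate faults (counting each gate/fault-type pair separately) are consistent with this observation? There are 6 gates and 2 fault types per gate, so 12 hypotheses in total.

4

Fault-free: G0=0, G1=1, G2=1, G3=0, G4=1, G5=1 → 1. Observed 0.
  G0 stuck-at-0: output 1 ✗
  G0 stuck-at-1: output 1 ✗
  G1 stuck-at-0: output 0 ✓
  G1 stuck-at-1: output 1 ✗
  G2 stuck-at-0: output 0 ✓
  G2 stuck-at-1: output 1 ✗
  G3 stuck-at-0: output 1 ✗
  G3 stuck-at-1: output 1 ✗
  G4 stuck-at-0: output 0 ✓
  G4 stuck-at-1: output 1 ✗
  G5 stuck-at-0: output 0 ✓
  G5 stuck-at-1: output 1 ✗
Consistent faults: {G1 stuck-at-0, G2 stuck-at-0, G4 stuck-at-0, G5 stuck-at-0} — 4 in all.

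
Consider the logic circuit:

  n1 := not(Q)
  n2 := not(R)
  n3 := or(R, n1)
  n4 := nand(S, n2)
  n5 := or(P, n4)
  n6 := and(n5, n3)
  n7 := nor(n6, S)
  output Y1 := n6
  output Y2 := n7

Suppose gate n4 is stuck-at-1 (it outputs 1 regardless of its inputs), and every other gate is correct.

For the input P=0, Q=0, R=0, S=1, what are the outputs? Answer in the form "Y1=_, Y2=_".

Propagate with n4 forced: n1=1, n2=1, n3=1, n4=1 [stuck-at-1], n5=1, n6=1, n7=0.
So the outputs are Y1=1, Y2=0. (Without the fault they would be Y1=0, Y2=0.)

Y1=1, Y2=0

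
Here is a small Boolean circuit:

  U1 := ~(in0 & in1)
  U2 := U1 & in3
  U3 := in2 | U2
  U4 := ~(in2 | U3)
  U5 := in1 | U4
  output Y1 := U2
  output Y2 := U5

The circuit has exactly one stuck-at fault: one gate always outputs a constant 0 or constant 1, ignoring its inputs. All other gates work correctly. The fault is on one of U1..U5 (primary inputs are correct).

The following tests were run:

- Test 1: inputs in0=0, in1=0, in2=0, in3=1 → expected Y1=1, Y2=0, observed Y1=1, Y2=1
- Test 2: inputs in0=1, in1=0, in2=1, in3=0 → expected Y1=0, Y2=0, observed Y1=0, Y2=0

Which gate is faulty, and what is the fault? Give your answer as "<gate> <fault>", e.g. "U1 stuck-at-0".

Fault-free values for test 1 (in0=0, in1=0, in2=0, in3=1): U1=1, U2=1, U3=1, U4=0, U5=0, giving Y1=1, Y2=0. Observed Y1=1, Y2=1.
Test 1: faults giving observed Y1=1, Y2=1 are {U3 stuck-at-0, U4 stuck-at-1, U5 stuck-at-1}.
Test 2 (in0=1, in1=0, in2=1, in3=0): fault-free U1=1, U2=0, U3=1, U4=0, U5=0 → Y1=0, Y2=0; observed Y1=0, Y2=0. Eliminates U4 stuck-at-1, U5 stuck-at-1.
Only U3 stuck-at-0 is consistent with every test.

U3 stuck-at-0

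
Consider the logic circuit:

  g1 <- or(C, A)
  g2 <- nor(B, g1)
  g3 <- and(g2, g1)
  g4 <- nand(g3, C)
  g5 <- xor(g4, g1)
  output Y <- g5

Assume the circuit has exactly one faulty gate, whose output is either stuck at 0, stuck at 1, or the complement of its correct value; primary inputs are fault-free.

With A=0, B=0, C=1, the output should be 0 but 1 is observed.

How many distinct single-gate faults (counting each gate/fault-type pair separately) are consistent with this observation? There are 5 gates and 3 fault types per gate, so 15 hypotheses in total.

Fault-free: g1=1, g2=0, g3=0, g4=1, g5=0 → 0. Observed 1.
  g1: stuck-at-0, inverted output ✓; others ✗
  g2: stuck-at-1, inverted output ✓; others ✗
  g3: stuck-at-1, inverted output ✓; others ✗
  g4: stuck-at-0, inverted output ✓; others ✗
  g5: stuck-at-1, inverted output ✓; others ✗
Consistent faults: {g1 stuck-at-0, g1 inverted output, g2 stuck-at-1, g2 inverted output, g3 stuck-at-1, g3 inverted output, g4 stuck-at-0, g4 inverted output, g5 stuck-at-1, g5 inverted output} — 10 in all.

10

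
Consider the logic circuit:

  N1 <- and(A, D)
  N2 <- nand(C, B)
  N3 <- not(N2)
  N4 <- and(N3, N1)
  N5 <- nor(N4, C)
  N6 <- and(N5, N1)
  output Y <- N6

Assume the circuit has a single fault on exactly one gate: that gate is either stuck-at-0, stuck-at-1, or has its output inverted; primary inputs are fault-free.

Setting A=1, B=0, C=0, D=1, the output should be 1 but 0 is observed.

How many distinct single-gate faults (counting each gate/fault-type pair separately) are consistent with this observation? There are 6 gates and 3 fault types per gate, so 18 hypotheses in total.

Fault-free: N1=1, N2=1, N3=0, N4=0, N5=1, N6=1 → 1. Observed 0.
  N1: stuck-at-0, inverted output ✓; others ✗
  N2: stuck-at-0, inverted output ✓; others ✗
  N3: stuck-at-1, inverted output ✓; others ✗
  N4: stuck-at-1, inverted output ✓; others ✗
  N5: stuck-at-0, inverted output ✓; others ✗
  N6: stuck-at-0, inverted output ✓; others ✗
Consistent faults: {N1 stuck-at-0, N1 inverted output, N2 stuck-at-0, N2 inverted output, N3 stuck-at-1, N3 inverted output, N4 stuck-at-1, N4 inverted output, N5 stuck-at-0, N5 inverted output, N6 stuck-at-0, N6 inverted output} — 12 in all.

12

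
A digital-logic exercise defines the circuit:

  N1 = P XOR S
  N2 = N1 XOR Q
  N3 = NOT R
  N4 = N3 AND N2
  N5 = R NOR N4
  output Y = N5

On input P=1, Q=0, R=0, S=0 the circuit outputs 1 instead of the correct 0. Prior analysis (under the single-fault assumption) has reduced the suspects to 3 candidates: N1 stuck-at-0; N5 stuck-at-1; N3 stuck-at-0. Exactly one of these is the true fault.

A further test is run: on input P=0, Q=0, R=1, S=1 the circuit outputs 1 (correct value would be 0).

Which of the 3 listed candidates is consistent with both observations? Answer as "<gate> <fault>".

Evaluate each candidate on input P=0, Q=0, R=1, S=1:
  N1 stuck-at-0: N1=0 [stuck-at-0], N2=0, N3=0, N4=0, N5=0 → 0 — eliminated
  N5 stuck-at-1: N1=1, N2=1, N3=0, N4=0, N5=1 [stuck-at-1] → 1 — matches
  N3 stuck-at-0: N1=1, N2=1, N3=0 [stuck-at-0], N4=0, N5=0 → 0 — eliminated
Only N5 stuck-at-1 reproduces the observed 1.

N5 stuck-at-1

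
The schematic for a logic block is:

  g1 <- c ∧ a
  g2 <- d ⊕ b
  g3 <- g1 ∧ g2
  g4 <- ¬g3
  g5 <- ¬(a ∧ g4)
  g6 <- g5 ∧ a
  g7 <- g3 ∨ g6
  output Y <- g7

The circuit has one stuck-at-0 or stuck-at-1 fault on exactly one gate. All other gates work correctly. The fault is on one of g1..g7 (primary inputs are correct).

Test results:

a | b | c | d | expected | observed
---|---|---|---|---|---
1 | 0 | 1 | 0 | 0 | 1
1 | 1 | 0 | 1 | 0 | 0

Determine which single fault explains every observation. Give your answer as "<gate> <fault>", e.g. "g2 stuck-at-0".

Fault-free values for test 1 (a=1, b=0, c=1, d=0): g1=1, g2=0, g3=0, g4=1, g5=0, g6=0, g7=0, giving Y=0. Observed 1.
Test 1: faults giving observed 1 are {g2 stuck-at-1, g3 stuck-at-1, g4 stuck-at-0, g5 stuck-at-1, g6 stuck-at-1, g7 stuck-at-1}.
Test 2 (a=1, b=1, c=0, d=1): fault-free g1=0, g2=0, g3=0, g4=1, g5=0, g6=0, g7=0 → 0; observed 0. Eliminates g3 stuck-at-1, g4 stuck-at-0, g5 stuck-at-1, g6 stuck-at-1, g7 stuck-at-1.
Only g2 stuck-at-1 is consistent with every test.

g2 stuck-at-1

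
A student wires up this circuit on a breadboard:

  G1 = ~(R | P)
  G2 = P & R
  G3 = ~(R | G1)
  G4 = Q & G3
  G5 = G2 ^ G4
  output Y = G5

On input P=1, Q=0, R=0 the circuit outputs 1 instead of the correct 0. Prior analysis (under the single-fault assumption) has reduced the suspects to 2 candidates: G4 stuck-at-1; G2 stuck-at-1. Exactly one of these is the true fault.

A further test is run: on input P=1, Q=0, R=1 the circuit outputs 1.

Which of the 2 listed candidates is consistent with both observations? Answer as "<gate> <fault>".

G2 stuck-at-1

Evaluate each candidate on input P=1, Q=0, R=1:
  G4 stuck-at-1: G1=0, G2=1, G3=0, G4=1 [stuck-at-1], G5=0 → 0 — eliminated
  G2 stuck-at-1: G1=0, G2=1 [stuck-at-1], G3=0, G4=0, G5=1 → 1 — matches
Only G2 stuck-at-1 reproduces the observed 1.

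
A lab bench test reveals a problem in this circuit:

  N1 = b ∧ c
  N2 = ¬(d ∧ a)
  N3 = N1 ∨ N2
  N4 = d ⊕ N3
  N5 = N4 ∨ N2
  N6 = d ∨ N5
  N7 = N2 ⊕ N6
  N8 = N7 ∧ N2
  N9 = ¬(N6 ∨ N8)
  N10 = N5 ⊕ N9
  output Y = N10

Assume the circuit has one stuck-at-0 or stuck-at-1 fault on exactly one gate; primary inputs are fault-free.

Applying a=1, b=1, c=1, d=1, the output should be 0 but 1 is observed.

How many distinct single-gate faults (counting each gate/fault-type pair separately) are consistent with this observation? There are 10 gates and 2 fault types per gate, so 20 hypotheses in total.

Fault-free: N1=1, N2=0, N3=1, N4=0, N5=0, N6=1, N7=1, N8=0, N9=0, N10=0 → 0. Observed 1.
  N1: stuck-at-0 ✓; others ✗
  N2: stuck-at-1 ✓; others ✗
  N3: stuck-at-0 ✓; others ✗
  N4: stuck-at-1 ✓; others ✗
  N5: stuck-at-1 ✓; others ✗
  N6: stuck-at-0 ✓; others ✗
  N7: none of the 2 fault types match ✗
  N8: none of the 2 fault types match ✗
  N9: stuck-at-1 ✓; others ✗
  N10: stuck-at-1 ✓; others ✗
Consistent faults: {N1 stuck-at-0, N2 stuck-at-1, N3 stuck-at-0, N4 stuck-at-1, N5 stuck-at-1, N6 stuck-at-0, N9 stuck-at-1, N10 stuck-at-1} — 8 in all.

8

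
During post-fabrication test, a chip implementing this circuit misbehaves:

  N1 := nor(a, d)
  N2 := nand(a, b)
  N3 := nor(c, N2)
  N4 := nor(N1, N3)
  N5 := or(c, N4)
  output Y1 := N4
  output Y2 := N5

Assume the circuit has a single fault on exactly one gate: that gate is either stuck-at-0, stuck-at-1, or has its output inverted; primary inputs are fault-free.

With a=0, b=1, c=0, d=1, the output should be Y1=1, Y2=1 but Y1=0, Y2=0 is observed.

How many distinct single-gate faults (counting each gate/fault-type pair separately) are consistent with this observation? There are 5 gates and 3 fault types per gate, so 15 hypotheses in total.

Fault-free: N1=0, N2=1, N3=0, N4=1, N5=1 → Y1=1, Y2=1. Observed Y1=0, Y2=0.
  N1: stuck-at-1, inverted output ✓; others ✗
  N2: stuck-at-0, inverted output ✓; others ✗
  N3: stuck-at-1, inverted output ✓; others ✗
  N4: stuck-at-0, inverted output ✓; others ✗
  N5: none of the 3 fault types match ✗
Consistent faults: {N1 stuck-at-1, N1 inverted output, N2 stuck-at-0, N2 inverted output, N3 stuck-at-1, N3 inverted output, N4 stuck-at-0, N4 inverted output} — 8 in all.

8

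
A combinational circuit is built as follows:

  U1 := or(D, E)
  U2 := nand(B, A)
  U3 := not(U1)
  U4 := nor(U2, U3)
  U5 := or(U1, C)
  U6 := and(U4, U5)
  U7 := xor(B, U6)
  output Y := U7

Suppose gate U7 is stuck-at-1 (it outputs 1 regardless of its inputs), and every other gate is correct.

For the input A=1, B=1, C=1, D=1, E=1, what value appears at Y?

1

Propagate with U7 forced: U1=1, U2=0, U3=0, U4=1, U5=1, U6=1, U7=1 [stuck-at-1].
So Y = 1. (Without the fault it would be 0.)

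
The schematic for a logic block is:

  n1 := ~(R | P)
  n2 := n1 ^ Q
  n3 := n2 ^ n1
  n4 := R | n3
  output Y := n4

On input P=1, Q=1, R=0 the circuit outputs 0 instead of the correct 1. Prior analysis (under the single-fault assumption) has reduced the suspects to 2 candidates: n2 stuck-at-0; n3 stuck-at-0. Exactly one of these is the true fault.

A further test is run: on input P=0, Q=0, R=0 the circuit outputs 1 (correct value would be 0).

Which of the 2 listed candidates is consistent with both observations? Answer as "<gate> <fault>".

n2 stuck-at-0

Evaluate each candidate on input P=0, Q=0, R=0:
  n2 stuck-at-0: n1=1, n2=0 [stuck-at-0], n3=1, n4=1 → 1 — matches
  n3 stuck-at-0: n1=1, n2=1, n3=0 [stuck-at-0], n4=0 → 0 — eliminated
Only n2 stuck-at-0 reproduces the observed 1.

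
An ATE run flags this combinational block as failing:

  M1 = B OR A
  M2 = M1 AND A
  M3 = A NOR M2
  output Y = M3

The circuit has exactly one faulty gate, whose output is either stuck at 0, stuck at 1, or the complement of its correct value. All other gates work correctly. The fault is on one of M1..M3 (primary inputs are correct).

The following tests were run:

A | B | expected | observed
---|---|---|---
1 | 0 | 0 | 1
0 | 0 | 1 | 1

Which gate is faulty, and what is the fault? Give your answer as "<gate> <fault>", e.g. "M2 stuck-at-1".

M3 stuck-at-1

Fault-free values for test 1 (A=1, B=0): M1=1, M2=1, M3=0, giving Y=0. Observed 1.
Test 1: faults giving observed 1 are {M3 stuck-at-1, M3 inverted output}.
Test 2 (A=0, B=0): fault-free M1=0, M2=0, M3=1 → 1; observed 1. Eliminates M3 inverted output.
Only M3 stuck-at-1 is consistent with every test.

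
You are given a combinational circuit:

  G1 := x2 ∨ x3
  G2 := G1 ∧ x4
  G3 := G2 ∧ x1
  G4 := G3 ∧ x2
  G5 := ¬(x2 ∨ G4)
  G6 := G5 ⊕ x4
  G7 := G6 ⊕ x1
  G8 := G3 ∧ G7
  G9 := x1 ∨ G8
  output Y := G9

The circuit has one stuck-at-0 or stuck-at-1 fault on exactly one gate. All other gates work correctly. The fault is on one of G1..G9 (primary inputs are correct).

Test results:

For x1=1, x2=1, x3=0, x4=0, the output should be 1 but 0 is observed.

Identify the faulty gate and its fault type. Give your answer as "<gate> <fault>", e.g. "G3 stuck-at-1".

Fault-free values for test 1 (x1=1, x2=1, x3=0, x4=0): G1=1, G2=0, G3=0, G4=0, G5=0, G6=0, G7=1, G8=0, G9=1, giving Y=1. Observed 0.
Test 1: faults giving observed 0 are {G9 stuck-at-0}.
Only G9 stuck-at-0 is consistent with every test.

G9 stuck-at-0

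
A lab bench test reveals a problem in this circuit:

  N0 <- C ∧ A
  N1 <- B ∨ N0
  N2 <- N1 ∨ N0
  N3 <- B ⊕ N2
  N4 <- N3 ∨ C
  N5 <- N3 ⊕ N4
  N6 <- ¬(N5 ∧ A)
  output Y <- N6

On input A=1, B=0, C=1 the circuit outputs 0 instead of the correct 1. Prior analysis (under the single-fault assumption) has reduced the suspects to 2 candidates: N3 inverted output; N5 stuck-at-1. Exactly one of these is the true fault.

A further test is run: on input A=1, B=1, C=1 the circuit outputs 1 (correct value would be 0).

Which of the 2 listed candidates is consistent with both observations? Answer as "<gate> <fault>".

Evaluate each candidate on input A=1, B=1, C=1:
  N3 inverted output: N0=1, N1=1, N2=1, N3=1 [inverted output], N4=1, N5=0, N6=1 → 1 — matches
  N5 stuck-at-1: N0=1, N1=1, N2=1, N3=0, N4=1, N5=1 [stuck-at-1], N6=0 → 0 — eliminated
Only N3 inverted output reproduces the observed 1.

N3 inverted output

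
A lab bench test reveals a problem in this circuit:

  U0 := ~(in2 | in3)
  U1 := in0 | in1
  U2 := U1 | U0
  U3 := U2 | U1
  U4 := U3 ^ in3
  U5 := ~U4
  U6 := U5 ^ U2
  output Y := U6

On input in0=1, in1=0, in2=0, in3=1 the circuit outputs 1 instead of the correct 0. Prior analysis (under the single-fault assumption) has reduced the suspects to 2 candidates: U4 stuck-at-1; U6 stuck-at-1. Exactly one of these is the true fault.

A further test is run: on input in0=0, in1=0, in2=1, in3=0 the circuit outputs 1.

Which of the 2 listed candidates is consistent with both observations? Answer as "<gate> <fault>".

Evaluate each candidate on input in0=0, in1=0, in2=1, in3=0:
  U4 stuck-at-1: U0=0, U1=0, U2=0, U3=0, U4=1 [stuck-at-1], U5=0, U6=0 → 0 — eliminated
  U6 stuck-at-1: U0=0, U1=0, U2=0, U3=0, U4=0, U5=1, U6=1 [stuck-at-1] → 1 — matches
Only U6 stuck-at-1 reproduces the observed 1.

U6 stuck-at-1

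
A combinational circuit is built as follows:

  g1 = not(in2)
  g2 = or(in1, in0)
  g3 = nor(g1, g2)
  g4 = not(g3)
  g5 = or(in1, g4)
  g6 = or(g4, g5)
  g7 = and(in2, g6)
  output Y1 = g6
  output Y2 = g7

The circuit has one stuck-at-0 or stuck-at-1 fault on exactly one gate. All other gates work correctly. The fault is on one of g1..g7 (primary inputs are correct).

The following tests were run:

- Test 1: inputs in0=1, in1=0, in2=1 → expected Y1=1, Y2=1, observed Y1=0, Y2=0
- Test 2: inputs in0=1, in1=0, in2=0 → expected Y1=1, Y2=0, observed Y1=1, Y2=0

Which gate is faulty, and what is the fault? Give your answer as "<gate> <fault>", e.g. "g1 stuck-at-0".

g2 stuck-at-0

Fault-free values for test 1 (in0=1, in1=0, in2=1): g1=0, g2=1, g3=0, g4=1, g5=1, g6=1, g7=1, giving Y1=1, Y2=1. Observed Y1=0, Y2=0.
Test 1: faults giving observed Y1=0, Y2=0 are {g2 stuck-at-0, g3 stuck-at-1, g4 stuck-at-0, g6 stuck-at-0}.
Test 2 (in0=1, in1=0, in2=0): fault-free g1=1, g2=1, g3=0, g4=1, g5=1, g6=1, g7=0 → Y1=1, Y2=0; observed Y1=1, Y2=0. Eliminates g3 stuck-at-1, g4 stuck-at-0, g6 stuck-at-0.
Only g2 stuck-at-0 is consistent with every test.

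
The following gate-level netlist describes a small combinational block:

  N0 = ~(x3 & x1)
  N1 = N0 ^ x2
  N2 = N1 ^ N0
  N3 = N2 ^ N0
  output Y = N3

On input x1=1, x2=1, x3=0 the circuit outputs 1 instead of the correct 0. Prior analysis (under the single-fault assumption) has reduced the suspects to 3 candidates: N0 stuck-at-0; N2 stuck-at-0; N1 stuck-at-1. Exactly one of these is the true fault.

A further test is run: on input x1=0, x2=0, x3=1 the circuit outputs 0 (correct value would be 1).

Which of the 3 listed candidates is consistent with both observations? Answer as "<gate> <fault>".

N0 stuck-at-0

Evaluate each candidate on input x1=0, x2=0, x3=1:
  N0 stuck-at-0: N0=0 [stuck-at-0], N1=0, N2=0, N3=0 → 0 — matches
  N2 stuck-at-0: N0=1, N1=1, N2=0 [stuck-at-0], N3=1 → 1 — eliminated
  N1 stuck-at-1: N0=1, N1=1 [stuck-at-1], N2=0, N3=1 → 1 — eliminated
Only N0 stuck-at-0 reproduces the observed 0.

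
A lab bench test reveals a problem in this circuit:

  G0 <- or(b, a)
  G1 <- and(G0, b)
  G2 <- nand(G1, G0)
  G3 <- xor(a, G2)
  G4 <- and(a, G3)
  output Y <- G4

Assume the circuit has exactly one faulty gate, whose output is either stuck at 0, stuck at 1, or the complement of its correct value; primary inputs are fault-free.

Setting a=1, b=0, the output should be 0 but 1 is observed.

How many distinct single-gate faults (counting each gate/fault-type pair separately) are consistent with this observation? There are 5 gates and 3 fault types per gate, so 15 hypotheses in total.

8

Fault-free: G0=1, G1=0, G2=1, G3=0, G4=0 → 0. Observed 1.
  G0: none of the 3 fault types match ✗
  G1: stuck-at-1, inverted output ✓; others ✗
  G2: stuck-at-0, inverted output ✓; others ✗
  G3: stuck-at-1, inverted output ✓; others ✗
  G4: stuck-at-1, inverted output ✓; others ✗
Consistent faults: {G1 stuck-at-1, G1 inverted output, G2 stuck-at-0, G2 inverted output, G3 stuck-at-1, G3 inverted output, G4 stuck-at-1, G4 inverted output} — 8 in all.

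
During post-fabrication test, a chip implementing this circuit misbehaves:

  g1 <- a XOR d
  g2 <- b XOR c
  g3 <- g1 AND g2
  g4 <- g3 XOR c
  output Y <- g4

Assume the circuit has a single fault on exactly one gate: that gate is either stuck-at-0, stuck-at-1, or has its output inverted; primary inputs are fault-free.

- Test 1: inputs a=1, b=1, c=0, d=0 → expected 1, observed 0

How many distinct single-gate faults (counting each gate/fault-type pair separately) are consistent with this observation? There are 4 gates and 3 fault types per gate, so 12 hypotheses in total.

Fault-free: g1=1, g2=1, g3=1, g4=1 → 1. Observed 0.
  g1 stuck-at-0: output 0 ✓
  g1 stuck-at-1: output 1 ✗
  g1 inverted output: output 0 ✓
  g2 stuck-at-0: output 0 ✓
  g2 stuck-at-1: output 1 ✗
  g2 inverted output: output 0 ✓
  g3 stuck-at-0: output 0 ✓
  g3 stuck-at-1: output 1 ✗
  g3 inverted output: output 0 ✓
  g4 stuck-at-0: output 0 ✓
  g4 stuck-at-1: output 1 ✗
  g4 inverted output: output 0 ✓
Consistent faults: {g1 stuck-at-0, g1 inverted output, g2 stuck-at-0, g2 inverted output, g3 stuck-at-0, g3 inverted output, g4 stuck-at-0, g4 inverted output} — 8 in all.

8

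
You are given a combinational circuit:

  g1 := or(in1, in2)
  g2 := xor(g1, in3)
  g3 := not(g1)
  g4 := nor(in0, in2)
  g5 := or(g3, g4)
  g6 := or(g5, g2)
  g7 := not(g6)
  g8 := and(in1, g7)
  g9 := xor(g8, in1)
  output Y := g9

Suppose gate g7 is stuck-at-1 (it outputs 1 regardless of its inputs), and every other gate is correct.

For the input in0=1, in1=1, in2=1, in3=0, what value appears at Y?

0

Propagate with g7 forced: g1=1, g2=1, g3=0, g4=0, g5=0, g6=1, g7=1 [stuck-at-1], g8=1, g9=0.
So Y = 0. (Without the fault it would be 1.)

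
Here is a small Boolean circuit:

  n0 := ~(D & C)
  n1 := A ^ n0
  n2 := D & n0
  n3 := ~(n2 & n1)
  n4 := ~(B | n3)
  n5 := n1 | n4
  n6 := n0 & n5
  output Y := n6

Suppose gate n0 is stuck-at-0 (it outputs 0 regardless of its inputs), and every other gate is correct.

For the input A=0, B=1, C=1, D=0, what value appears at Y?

Propagate with n0 forced: n0=0 [stuck-at-0], n1=0, n2=0, n3=1, n4=0, n5=0, n6=0.
So Y = 0. (Without the fault it would be 1.)

0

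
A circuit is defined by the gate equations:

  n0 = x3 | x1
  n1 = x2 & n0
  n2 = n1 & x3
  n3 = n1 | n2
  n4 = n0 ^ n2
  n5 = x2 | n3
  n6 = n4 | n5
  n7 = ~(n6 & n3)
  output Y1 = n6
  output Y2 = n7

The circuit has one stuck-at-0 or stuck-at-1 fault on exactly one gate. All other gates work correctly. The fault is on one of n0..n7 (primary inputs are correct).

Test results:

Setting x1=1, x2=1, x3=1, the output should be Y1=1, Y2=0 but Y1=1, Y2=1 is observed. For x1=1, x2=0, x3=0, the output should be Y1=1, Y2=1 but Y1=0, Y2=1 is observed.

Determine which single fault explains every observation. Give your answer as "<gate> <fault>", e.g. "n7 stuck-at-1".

n0 stuck-at-0

Fault-free values for test 1 (x1=1, x2=1, x3=1): n0=1, n1=1, n2=1, n3=1, n4=0, n5=1, n6=1, n7=0, giving Y1=1, Y2=0. Observed Y1=1, Y2=1.
Test 1: faults giving observed Y1=1, Y2=1 are {n0 stuck-at-0, n1 stuck-at-0, n3 stuck-at-0, n7 stuck-at-1}.
Test 2 (x1=1, x2=0, x3=0): fault-free n0=1, n1=0, n2=0, n3=0, n4=1, n5=0, n6=1, n7=1 → Y1=1, Y2=1; observed Y1=0, Y2=1. Eliminates n1 stuck-at-0, n3 stuck-at-0, n7 stuck-at-1.
Only n0 stuck-at-0 is consistent with every test.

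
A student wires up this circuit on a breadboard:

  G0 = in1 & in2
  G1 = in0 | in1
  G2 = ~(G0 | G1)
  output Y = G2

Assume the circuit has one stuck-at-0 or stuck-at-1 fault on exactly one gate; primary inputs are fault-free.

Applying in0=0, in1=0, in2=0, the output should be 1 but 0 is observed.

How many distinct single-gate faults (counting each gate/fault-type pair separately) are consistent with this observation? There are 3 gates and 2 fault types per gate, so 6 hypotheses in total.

3

Fault-free: G0=0, G1=0, G2=1 → 1. Observed 0.
  G0 stuck-at-0: output 1 ✗
  G0 stuck-at-1: output 0 ✓
  G1 stuck-at-0: output 1 ✗
  G1 stuck-at-1: output 0 ✓
  G2 stuck-at-0: output 0 ✓
  G2 stuck-at-1: output 1 ✗
Consistent faults: {G0 stuck-at-1, G1 stuck-at-1, G2 stuck-at-0} — 3 in all.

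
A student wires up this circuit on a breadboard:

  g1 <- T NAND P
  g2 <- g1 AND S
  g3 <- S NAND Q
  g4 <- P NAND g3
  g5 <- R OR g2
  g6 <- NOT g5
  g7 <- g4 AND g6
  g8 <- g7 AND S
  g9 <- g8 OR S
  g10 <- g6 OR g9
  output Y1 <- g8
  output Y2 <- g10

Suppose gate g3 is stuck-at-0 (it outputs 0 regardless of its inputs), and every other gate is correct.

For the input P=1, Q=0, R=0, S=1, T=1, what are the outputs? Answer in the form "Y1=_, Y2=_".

Propagate with g3 forced: g1=0, g2=0, g3=0 [stuck-at-0], g4=1, g5=0, g6=1, g7=1, g8=1, g9=1, g10=1.
So the outputs are Y1=1, Y2=1. (Without the fault they would be Y1=0, Y2=1.)

Y1=1, Y2=1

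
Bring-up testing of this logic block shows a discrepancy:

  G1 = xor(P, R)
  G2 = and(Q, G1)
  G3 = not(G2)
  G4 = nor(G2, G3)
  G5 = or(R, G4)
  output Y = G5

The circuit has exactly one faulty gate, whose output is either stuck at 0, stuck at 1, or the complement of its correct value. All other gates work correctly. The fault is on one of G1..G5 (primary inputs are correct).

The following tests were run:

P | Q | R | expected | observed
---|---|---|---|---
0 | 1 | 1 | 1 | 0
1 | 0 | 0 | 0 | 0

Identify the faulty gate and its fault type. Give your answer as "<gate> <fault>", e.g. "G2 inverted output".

Fault-free values for test 1 (P=0, Q=1, R=1): G1=1, G2=1, G3=0, G4=0, G5=1, giving Y=1. Observed 0.
Test 1: faults giving observed 0 are {G5 stuck-at-0, G5 inverted output}.
Test 2 (P=1, Q=0, R=0): fault-free G1=1, G2=0, G3=1, G4=0, G5=0 → 0; observed 0. Eliminates G5 inverted output.
Only G5 stuck-at-0 is consistent with every test.

G5 stuck-at-0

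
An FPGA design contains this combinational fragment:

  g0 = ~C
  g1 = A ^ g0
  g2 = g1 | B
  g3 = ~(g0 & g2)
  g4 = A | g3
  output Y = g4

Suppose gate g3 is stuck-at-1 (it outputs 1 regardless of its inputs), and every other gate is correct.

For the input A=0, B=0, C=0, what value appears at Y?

Propagate with g3 forced: g0=1, g1=1, g2=1, g3=1 [stuck-at-1], g4=1.
So Y = 1. (Without the fault it would be 0.)

1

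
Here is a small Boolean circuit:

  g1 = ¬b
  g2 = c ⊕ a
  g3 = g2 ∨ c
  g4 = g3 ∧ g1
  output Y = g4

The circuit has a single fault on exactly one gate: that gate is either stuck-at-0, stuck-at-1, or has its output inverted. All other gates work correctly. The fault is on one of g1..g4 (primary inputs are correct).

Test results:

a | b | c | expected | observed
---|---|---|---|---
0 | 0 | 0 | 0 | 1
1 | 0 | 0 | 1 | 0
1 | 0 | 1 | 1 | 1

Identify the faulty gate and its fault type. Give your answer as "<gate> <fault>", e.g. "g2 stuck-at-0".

g2 inverted output

Fault-free values for test 1 (a=0, b=0, c=0): g1=1, g2=0, g3=0, g4=0, giving Y=0. Observed 1.
Test 1: faults giving observed 1 are {g2 stuck-at-1, g2 inverted output, g3 stuck-at-1, g3 inverted output, g4 stuck-at-1, g4 inverted output}.
Test 2 (a=1, b=0, c=0): fault-free g1=1, g2=1, g3=1, g4=1 → 1; observed 0. Eliminates g2 stuck-at-1, g3 stuck-at-1, g4 stuck-at-1.
Test 3 (a=1, b=0, c=1): fault-free g1=1, g2=0, g3=1, g4=1 → 1; observed 1. Eliminates g3 inverted output, g4 inverted output.
Only g2 inverted output is consistent with every test.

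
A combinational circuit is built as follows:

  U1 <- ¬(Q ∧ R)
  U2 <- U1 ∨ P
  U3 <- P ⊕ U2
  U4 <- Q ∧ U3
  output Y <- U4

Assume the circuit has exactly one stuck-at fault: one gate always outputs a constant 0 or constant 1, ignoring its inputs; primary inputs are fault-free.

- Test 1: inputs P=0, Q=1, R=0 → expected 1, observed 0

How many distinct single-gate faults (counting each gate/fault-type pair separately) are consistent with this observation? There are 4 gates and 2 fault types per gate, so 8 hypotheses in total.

4

Fault-free: U1=1, U2=1, U3=1, U4=1 → 1. Observed 0.
  U1 stuck-at-0: output 0 ✓
  U1 stuck-at-1: output 1 ✗
  U2 stuck-at-0: output 0 ✓
  U2 stuck-at-1: output 1 ✗
  U3 stuck-at-0: output 0 ✓
  U3 stuck-at-1: output 1 ✗
  U4 stuck-at-0: output 0 ✓
  U4 stuck-at-1: output 1 ✗
Consistent faults: {U1 stuck-at-0, U2 stuck-at-0, U3 stuck-at-0, U4 stuck-at-0} — 4 in all.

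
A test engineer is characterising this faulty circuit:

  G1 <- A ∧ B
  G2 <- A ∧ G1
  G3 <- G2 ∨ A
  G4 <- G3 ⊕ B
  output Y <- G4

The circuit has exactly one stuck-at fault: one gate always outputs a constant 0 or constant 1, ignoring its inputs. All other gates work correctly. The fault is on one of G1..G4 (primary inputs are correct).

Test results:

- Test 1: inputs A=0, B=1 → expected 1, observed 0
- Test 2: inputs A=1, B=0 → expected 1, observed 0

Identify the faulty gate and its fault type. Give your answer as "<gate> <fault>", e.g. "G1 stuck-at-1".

Fault-free values for test 1 (A=0, B=1): G1=0, G2=0, G3=0, G4=1, giving Y=1. Observed 0.
Test 1: faults giving observed 0 are {G2 stuck-at-1, G3 stuck-at-1, G4 stuck-at-0}.
Test 2 (A=1, B=0): fault-free G1=0, G2=0, G3=1, G4=1 → 1; observed 0. Eliminates G2 stuck-at-1, G3 stuck-at-1.
Only G4 stuck-at-0 is consistent with every test.

G4 stuck-at-0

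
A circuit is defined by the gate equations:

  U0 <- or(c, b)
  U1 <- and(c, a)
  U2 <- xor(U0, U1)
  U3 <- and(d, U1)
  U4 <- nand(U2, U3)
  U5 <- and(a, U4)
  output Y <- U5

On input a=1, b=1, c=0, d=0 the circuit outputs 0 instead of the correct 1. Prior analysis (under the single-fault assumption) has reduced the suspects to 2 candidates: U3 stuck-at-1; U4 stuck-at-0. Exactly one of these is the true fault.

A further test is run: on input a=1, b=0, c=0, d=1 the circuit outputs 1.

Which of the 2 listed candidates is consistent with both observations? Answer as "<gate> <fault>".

Evaluate each candidate on input a=1, b=0, c=0, d=1:
  U3 stuck-at-1: U0=0, U1=0, U2=0, U3=1 [stuck-at-1], U4=1, U5=1 → 1 — matches
  U4 stuck-at-0: U0=0, U1=0, U2=0, U3=0, U4=0 [stuck-at-0], U5=0 → 0 — eliminated
Only U3 stuck-at-1 reproduces the observed 1.

U3 stuck-at-1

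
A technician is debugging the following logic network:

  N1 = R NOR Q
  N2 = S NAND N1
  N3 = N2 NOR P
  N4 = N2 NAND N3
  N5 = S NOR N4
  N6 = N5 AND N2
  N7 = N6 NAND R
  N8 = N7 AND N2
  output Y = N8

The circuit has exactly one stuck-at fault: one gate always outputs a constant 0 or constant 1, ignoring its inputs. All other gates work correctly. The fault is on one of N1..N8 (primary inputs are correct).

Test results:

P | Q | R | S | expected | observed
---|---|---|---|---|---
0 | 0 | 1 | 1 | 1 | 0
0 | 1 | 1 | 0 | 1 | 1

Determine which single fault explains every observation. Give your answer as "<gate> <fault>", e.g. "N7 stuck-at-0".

Fault-free values for test 1 (P=0, Q=0, R=1, S=1): N1=0, N2=1, N3=0, N4=1, N5=0, N6=0, N7=1, N8=1, giving Y=1. Observed 0.
Test 1: faults giving observed 0 are {N1 stuck-at-1, N2 stuck-at-0, N5 stuck-at-1, N6 stuck-at-1, N7 stuck-at-0, N8 stuck-at-0}.
Test 2 (P=0, Q=1, R=1, S=0): fault-free N1=0, N2=1, N3=0, N4=1, N5=0, N6=0, N7=1, N8=1 → 1; observed 1. Eliminates N2 stuck-at-0, N5 stuck-at-1, N6 stuck-at-1, N7 stuck-at-0, N8 stuck-at-0.
Only N1 stuck-at-1 is consistent with every test.

N1 stuck-at-1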